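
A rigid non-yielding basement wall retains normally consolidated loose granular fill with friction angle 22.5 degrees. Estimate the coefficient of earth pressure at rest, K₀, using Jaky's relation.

0.617

K₀ = 1 − sin φ' = 1 − sin 22.5° = 0.6173.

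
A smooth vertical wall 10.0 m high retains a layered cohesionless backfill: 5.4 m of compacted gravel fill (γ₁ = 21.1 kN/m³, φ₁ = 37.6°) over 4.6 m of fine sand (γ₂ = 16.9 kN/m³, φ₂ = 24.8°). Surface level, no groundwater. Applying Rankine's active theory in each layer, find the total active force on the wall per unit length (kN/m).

362 kN/m

K_a1 = tan²(45°−37.6°/2) = 0.2421; K_a2 = tan²(45°−24.8°/2) = 0.4090.
Layer 1: σ at base = K_a1 γ₁ h₁ = 27.59 kPa; P₁ = ½×27.59×5.4 = 74.49.
Layer 2: σ_v at top = γ₁h₁ = 113.9; σ_h top = K_a2×113.9 = 46.60; σ_h base = K_a2×(113.9+16.9×4.6) = 78.40.
P₂ = ½(46.60+78.40)×4.6 = 287.5. Total P_a = 74.49+287.5 = 362.0 kN/m.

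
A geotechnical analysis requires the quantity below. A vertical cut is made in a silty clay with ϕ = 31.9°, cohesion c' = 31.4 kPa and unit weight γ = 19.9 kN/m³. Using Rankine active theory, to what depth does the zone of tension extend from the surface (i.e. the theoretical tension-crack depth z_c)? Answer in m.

K_a = tan²(45° − 31.9°/2) = 0.3085; √K_a = 0.5555.
The active pressure is zero where K_a γ z = 2c√K_a, so z_c = 2c/(γ√K_a) = 2×31.4/(19.9×0.5555) = 5.681 m.

5.68 m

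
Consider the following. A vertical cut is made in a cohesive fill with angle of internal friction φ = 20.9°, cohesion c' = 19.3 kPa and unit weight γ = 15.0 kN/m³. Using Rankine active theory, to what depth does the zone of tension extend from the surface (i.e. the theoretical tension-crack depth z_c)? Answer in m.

3.74 m

K_a = tan²(45° − 20.9°/2) = 0.4741; √K_a = 0.6886.
The active pressure is zero where K_a γ z = 2c√K_a, so z_c = 2c/(γ√K_a) = 2×19.3/(15.0×0.6886) = 3.737 m.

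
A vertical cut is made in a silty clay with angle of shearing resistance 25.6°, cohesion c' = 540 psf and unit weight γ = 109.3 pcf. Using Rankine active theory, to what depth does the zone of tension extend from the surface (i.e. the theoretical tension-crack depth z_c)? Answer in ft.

K_a = tan²(45° − 25.6°/2) = 0.3966; √K_a = 0.6297.
The active pressure is zero where K_a γ z = 2c√K_a, so z_c = 2c/(γ√K_a) = 2×540/(109.3×0.6297) = 15.69 ft.

15.7 ft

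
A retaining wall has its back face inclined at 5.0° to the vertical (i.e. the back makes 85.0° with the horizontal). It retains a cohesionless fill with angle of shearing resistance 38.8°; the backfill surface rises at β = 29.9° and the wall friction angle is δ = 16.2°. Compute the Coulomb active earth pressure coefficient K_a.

K_a = sin²(α+φ) / [sin²α · sin(α−δ) · (1 + √{sin(φ+δ)sin(φ−β) / (sin(α−δ)sin(α+β))})²].
With α = 85.0°, φ = 38.8°, δ = 16.2°, β = 29.9°: K_a = 0.3879.

0.388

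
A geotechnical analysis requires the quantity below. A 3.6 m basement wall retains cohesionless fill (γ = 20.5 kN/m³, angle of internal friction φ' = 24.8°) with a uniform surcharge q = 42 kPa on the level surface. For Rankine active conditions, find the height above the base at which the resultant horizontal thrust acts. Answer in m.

1.52 m

K_a = 0.4090.
Triangular part P₁ = ½K_aγH² = 54.33 at H/3 = 1.200 m; rectangular part P₂ = K_a q H = 61.84 at H/2 = 1.800 m.
ȳ = (P₁·1.200 + P₂·1.800)/(P₁+P₂) = 1.519 m.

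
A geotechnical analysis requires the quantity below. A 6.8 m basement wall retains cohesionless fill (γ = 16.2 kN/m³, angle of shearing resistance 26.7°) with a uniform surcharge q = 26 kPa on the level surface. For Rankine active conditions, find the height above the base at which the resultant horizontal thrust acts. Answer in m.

2.63 m

K_a = 0.3800.
Triangular part P₁ = ½K_aγH² = 142.3 at H/3 = 2.267 m; rectangular part P₂ = K_a q H = 67.18 at H/2 = 3.400 m.
ȳ = (P₁·2.267 + P₂·3.400)/(P₁+P₂) = 2.630 m.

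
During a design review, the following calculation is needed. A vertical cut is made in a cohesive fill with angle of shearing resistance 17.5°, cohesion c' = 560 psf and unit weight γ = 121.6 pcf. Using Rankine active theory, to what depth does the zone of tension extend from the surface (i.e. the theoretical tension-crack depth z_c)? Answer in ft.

12.6 ft

K_a = tan²(45° − 17.5°/2) = 0.5376; √K_a = 0.7332.
The active pressure is zero where K_a γ z = 2c√K_a, so z_c = 2c/(γ√K_a) = 2×560/(121.6×0.7332) = 12.56 ft.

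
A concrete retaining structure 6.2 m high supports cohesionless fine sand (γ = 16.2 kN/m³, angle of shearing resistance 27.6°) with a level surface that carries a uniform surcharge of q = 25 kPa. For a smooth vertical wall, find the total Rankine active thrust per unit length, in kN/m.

171 kN/m

K_a = tan²(45° − φ/2) = 0.3668.
Soil triangle: ½ K_a γ H² = 0.5×0.3668×16.2×6.2² = 114.2 kN/m.
Surcharge rectangle: K_a q H = 0.3668×25×6.2 = 56.85 kN/m.
Total = 114.2 + 56.85 = 171.1 kN/m.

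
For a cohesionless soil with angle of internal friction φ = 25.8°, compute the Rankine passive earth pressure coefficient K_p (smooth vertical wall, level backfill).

K_p = (1 + sin φ)/(1 − sin φ) = tan²(45° + 25.8°/2) = 2.541.

2.54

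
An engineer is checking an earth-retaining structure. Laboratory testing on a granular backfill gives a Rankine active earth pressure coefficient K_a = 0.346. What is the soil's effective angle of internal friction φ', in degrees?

29.1°

K_a = tan²(45° − φ/2) ⇒ 45° − φ/2 = arctan(√0.346) = 30.46°.
φ = 2(45° − 30.46°) = 29.07°.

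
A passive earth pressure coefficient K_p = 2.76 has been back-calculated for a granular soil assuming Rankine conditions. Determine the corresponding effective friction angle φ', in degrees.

K_p = (1+sin φ)/(1−sin φ) ⇒ sin φ = (K_p − 1)/(K_p + 1) = 0.4681.
φ = arcsin(0.4681) = 27.91°.

27.9°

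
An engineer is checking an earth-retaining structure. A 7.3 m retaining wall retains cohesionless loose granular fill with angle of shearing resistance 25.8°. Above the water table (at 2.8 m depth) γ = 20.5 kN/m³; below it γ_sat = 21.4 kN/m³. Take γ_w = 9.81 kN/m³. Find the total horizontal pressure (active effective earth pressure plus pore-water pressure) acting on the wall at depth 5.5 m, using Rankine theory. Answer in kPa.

K_a = (1 − sin φ)/(1 + sin φ) = 0.3935.
γ' = 21.4 − 9.81 = 11.59 kN/m³.
Effective vertical stress at 5.5 m: σ'_v = 20.5×2.8 + 11.59×2.70 = 88.69 kPa.
σ'_h = K_a σ'_v = 0.3935 × 88.69 = 34.90 kPa; u = γ_w × 2.70 = 26.49 kPa.
Total σ_h = 34.90 + 26.49 = 61.39 kPa.

61.4 kPa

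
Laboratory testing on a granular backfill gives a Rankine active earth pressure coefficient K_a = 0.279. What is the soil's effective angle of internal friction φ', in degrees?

34.3°

K_a = tan²(45° − φ/2) ⇒ 45° − φ/2 = arctan(√0.279) = 27.84°.
φ = 2(45° − 27.84°) = 34.31°.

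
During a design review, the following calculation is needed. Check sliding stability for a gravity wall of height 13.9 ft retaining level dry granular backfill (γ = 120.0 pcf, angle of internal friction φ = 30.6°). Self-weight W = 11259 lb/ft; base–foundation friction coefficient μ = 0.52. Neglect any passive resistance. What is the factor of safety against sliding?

1.55

K_a = tan²(45° − 30.6°/2) = 0.3253.
P_a = ½K_aγH² = 0.5×0.3253×120.0×13.9² = 3772 lb/ft, acting at H/3 = 4.633 ft above the base.
FS_sliding = μW / P_a = 0.52×11259 / 3772 = 1.552.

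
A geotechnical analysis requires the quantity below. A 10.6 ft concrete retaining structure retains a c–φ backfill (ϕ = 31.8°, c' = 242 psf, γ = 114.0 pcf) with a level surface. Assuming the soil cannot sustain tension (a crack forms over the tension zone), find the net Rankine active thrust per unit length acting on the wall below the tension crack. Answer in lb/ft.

K_a = 0.3098; √K_a = 0.5566.
Tension-crack depth z_c = 2c/(γ√K_a) = 2×242/(114.0×0.5566) = 7.628 ft.
σ_a at base = K_a γ H − 2c√K_a = 0.3098×114.0×10.6 − 2×242×0.5566 = 105.0 psf.
P_a = ½ × 105.0 × (H − z_c) = 0.5×105.0×2.972 = 156.0 lb/ft.

156 lb/ft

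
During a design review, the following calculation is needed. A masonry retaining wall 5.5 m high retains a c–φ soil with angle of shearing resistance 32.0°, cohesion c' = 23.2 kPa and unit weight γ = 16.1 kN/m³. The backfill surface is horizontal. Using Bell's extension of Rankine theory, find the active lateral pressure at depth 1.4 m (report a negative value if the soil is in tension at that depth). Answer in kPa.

K_a = (1 − sin φ)/(1 + sin φ) = 0.3073.
σ_a = K_a γ z − 2c√K_a = 0.3073×16.1×1.4 − 2×23.2×0.5543 = -18.79 kPa.

-18.8 kPa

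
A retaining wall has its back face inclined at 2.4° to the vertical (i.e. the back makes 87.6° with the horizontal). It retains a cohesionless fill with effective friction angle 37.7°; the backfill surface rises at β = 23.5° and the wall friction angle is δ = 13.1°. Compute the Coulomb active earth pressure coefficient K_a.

K_a = sin²(α+φ) / [sin²α · sin(α−δ) · (1 + √{sin(φ+δ)sin(φ−β) / (sin(α−δ)sin(α+β))})²].
With α = 87.6°, φ = 37.7°, δ = 13.1°, β = 23.5°: K_a = 0.3249.

0.325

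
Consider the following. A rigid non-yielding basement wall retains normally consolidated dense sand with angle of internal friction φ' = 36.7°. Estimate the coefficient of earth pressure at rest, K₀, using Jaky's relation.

K₀ = 1 − sin φ' = 1 − sin 36.7° = 0.4024.

0.402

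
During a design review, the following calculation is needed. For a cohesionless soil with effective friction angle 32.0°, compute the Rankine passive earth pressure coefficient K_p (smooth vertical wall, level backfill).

3.25

K_p = (1 + sin φ)/(1 − sin φ) = tan²(45° + 32.0°/2) = 3.255.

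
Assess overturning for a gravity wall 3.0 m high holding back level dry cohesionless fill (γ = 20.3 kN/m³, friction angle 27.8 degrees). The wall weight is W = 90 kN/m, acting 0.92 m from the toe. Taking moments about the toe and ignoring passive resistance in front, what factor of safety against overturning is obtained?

K_a = tan²(45° − 27.8°/2) = 0.3639.
P_a = ½K_aγH² = 0.5×0.3639×20.3×3.0² = 33.24 kN/m, acting at H/3 = 1.000 m above the base.
Overturning moment M_o = P_a × H/3 = 33.24 × 1.000 = 33.24.
Resisting moment M_r = W × 0.92 = 90 × 0.92 = 82.80.
FS_overturning = M_r/M_o = 82.80/33.24 = 2.491.

2.49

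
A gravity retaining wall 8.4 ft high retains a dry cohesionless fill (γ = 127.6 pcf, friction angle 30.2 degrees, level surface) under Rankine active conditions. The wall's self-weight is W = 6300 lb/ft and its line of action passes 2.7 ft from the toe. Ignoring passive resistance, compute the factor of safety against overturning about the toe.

K_a = tan²(45° − 30.2°/2) = 0.3307.
P_a = ½K_aγH² = 0.5×0.3307×127.6×8.4² = 1489 lb/ft, acting at H/3 = 2.800 ft above the base.
Overturning moment M_o = P_a × H/3 = 1489 × 2.800 = 4168.
Resisting moment M_r = W × 2.7 = 6300 × 2.7 = 17010.
FS_overturning = M_r/M_o = 17010/4168 = 4.081.

4.08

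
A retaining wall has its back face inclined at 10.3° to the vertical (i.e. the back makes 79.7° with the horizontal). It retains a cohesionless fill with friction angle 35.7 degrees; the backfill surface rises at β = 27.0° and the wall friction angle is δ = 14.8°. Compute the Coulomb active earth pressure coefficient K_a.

0.498

K_a = sin²(α+φ) / [sin²α · sin(α−δ) · (1 + √{sin(φ+δ)sin(φ−β) / (sin(α−δ)sin(α+β))})²].
With α = 79.7°, φ = 35.7°, δ = 14.8°, β = 27.0°: K_a = 0.4983.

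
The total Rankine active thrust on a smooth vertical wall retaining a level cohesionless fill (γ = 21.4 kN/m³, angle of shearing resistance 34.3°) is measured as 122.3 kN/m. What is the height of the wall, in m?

K_a = 0.2792. P_a = ½ K_a γ H² ⇒ H = √(2P_a/(K_a γ)).
H = √(2×122.3/(0.2792×21.4)) = 6.399 m.

6.40 m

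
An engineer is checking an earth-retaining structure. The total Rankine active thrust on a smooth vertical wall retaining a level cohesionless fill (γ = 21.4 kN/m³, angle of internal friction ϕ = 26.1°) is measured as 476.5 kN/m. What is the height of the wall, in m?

K_a = 0.3889. P_a = ½ K_a γ H² ⇒ H = √(2P_a/(K_a γ)).
H = √(2×476.5/(0.3889×21.4)) = 10.70 m.

10.7 m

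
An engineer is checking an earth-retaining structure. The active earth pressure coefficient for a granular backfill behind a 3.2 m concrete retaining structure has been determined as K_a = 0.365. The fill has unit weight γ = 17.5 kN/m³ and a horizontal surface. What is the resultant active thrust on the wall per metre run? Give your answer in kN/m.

32.7 kN/m

P = ½ K_a γ H² = 0.5 × 0.365 × 17.5 × 3.2² = 32.70 kN/m.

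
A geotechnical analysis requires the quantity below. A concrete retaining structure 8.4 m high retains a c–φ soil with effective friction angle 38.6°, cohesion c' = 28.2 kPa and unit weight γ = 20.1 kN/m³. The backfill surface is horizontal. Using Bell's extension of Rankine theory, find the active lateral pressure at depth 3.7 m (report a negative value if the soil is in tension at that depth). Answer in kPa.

-9.92 kPa

K_a = (1 − sin φ)/(1 + sin φ) = 0.2316.
σ_a = K_a γ z − 2c√K_a = 0.2316×20.1×3.7 − 2×28.2×0.4813 = -9.918 kPa.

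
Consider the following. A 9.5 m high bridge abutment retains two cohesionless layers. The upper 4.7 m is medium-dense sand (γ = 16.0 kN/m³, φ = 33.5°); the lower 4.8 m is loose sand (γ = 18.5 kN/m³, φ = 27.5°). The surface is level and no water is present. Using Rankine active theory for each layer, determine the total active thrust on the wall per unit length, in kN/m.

K_a1 = tan²(45°−33.5°/2) = 0.2887; K_a2 = tan²(45°−27.5°/2) = 0.3682.
Layer 1: σ at base = K_a1 γ₁ h₁ = 21.71 kPa; P₁ = ½×21.71×4.7 = 51.02.
Layer 2: σ_v at top = γ₁h₁ = 75.20; σ_h top = K_a2×75.20 = 27.69; σ_h base = K_a2×(75.20+18.5×4.8) = 60.39.
P₂ = ½(27.69+60.39)×4.8 = 211.4. Total P_a = 51.02+211.4 = 262.4 kN/m.

262 kN/m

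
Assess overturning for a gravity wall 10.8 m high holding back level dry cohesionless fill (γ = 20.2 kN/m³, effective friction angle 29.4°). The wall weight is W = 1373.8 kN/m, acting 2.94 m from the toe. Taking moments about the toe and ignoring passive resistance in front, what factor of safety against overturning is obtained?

2.79

K_a = tan²(45° − 29.4°/2) = 0.3415.
P_a = ½K_aγH² = 0.5×0.3415×20.2×10.8² = 402.3 kN/m, acting at H/3 = 3.600 m above the base.
Overturning moment M_o = P_a × H/3 = 402.3 × 3.600 = 1448.
Resisting moment M_r = W × 2.94 = 1373.8 × 2.94 = 4039.
FS_overturning = M_r/M_o = 4039/1448 = 2.789.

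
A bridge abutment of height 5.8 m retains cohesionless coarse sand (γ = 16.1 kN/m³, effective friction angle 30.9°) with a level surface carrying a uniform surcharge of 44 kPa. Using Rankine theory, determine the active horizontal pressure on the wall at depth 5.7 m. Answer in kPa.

43.6 kPa

K_a = (1 − sin φ)/(1 + sin φ) = 0.3214.
σ_v = γz + q = 16.1 × 5.7 + 44 = 135.8 kPa.
σ_h = K_a σ_v = 0.3214 × 135.8 = 43.64 kPa.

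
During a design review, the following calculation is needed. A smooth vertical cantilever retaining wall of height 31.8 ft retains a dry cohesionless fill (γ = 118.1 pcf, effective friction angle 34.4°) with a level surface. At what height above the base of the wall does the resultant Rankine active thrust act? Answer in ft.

10.6 ft

K_a = 0.2780.
The pressure distribution is triangular, so the resultant acts at H/3 above the base = 31.8/3 = 10.60 ft.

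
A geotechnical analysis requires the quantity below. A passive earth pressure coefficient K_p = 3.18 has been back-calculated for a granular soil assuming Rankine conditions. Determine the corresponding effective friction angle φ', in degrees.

31.4°

K_p = (1+sin φ)/(1−sin φ) ⇒ sin φ = (K_p − 1)/(K_p + 1) = 0.5215.
φ = arcsin(0.5215) = 31.44°.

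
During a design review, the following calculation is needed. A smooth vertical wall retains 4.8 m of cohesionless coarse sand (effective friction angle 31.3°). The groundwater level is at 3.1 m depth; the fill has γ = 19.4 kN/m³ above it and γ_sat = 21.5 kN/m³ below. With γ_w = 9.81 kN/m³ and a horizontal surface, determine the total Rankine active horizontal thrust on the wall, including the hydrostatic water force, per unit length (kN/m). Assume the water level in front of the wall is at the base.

K_a = tan²(45° − φ/2) = 0.3162.
γ' = 21.5 − 9.81 = 11.69 kN/m³. Depth below WT = 1.7 m.
σ'_h at WT = K_a γ d_w = 19.02 kPa; at base = 19.02 + K_a γ' × 1.7 = 25.30 kPa.
P₁ (0–3.1 m) = ½×19.02×3.1 = 29.48. P₂ (3.1–4.8 m) = ½(19.02+25.30)×1.7 = 37.67.
P_w = ½ γ_w h₂² = 0.5×9.81×1.7² = 14.18. Total = 29.48+37.67+14.18 = 81.32 kN/m.

81.3 kN/m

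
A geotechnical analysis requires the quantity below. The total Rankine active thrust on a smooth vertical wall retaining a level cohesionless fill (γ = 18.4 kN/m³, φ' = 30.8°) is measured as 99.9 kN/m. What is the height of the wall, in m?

K_a = 0.3227. P_a = ½ K_a γ H² ⇒ H = √(2P_a/(K_a γ)).
H = √(2×99.9/(0.3227×18.4)) = 5.801 m.

5.80 m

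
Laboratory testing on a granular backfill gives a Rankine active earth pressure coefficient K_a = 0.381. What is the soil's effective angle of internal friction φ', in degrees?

K_a = tan²(45° − φ/2) ⇒ 45° − φ/2 = arctan(√0.381) = 31.69°.
φ = 2(45° − 31.69°) = 26.63°.

26.6°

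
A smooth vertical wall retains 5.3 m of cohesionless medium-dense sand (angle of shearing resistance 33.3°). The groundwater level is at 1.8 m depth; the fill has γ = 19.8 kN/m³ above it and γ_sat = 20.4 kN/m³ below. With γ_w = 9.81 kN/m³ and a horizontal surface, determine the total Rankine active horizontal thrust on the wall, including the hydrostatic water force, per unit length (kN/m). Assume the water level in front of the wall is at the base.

125 kN/m

K_a = tan²(45° − φ/2) = 0.2911.
γ' = 20.4 − 9.81 = 10.59 kN/m³. Depth below WT = 3.5 m.
σ'_h at WT = K_a γ d_w = 10.38 kPa; at base = 10.38 + K_a γ' × 3.5 = 21.17 kPa.
P₁ (0–1.8 m) = ½×10.38×1.8 = 9.338. P₂ (1.8–5.3 m) = ½(10.38+21.17)×3.5 = 55.20.
P_w = ½ γ_w h₂² = 0.5×9.81×3.5² = 60.09. Total = 9.338+55.20+60.09 = 124.6 kN/m.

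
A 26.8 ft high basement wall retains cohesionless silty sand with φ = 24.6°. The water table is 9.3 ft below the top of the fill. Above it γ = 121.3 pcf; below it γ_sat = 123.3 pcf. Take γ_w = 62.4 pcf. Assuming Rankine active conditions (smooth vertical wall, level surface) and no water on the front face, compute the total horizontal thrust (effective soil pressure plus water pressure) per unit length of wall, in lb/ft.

K_a = tan²(45° − φ/2) = 0.4121.
γ' = 123.3 − 62.4 = 60.90 pcf. Depth below WT = 17.5 ft.
σ'_h at WT = K_a γ d_w = 464.9 psf; at base = 464.9 + K_a γ' × 17.5 = 904.2 psf.
P₁ (0–9.3 ft) = ½×464.9×9.3 = 2162. P₂ (9.3–26.8 ft) = ½(464.9+904.2)×17.5 = 11980.
P_w = ½ γ_w h₂² = 0.5×62.4×17.5² = 9555. Total = 2162+11980+9555 = 23700 lb/ft.

23700 lb/ft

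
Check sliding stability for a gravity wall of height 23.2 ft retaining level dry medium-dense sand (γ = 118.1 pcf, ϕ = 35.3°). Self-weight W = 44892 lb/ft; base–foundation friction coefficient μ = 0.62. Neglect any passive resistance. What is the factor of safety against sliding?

3.27

K_a = tan²(45° − 35.3°/2) = 0.2675.
P_a = ½K_aγH² = 0.5×0.2675×118.1×23.2² = 8503 lb/ft, acting at H/3 = 7.733 ft above the base.
FS_sliding = μW / P_a = 0.62×44892 / 8503 = 3.273.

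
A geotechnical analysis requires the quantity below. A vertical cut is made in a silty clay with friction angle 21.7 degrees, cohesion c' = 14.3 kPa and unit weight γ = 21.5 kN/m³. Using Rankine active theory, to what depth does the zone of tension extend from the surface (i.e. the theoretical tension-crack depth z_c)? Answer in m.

K_a = tan²(45° − 21.7°/2) = 0.4601; √K_a = 0.6783.
The active pressure is zero where K_a γ z = 2c√K_a, so z_c = 2c/(γ√K_a) = 2×14.3/(21.5×0.6783) = 1.961 m.

1.96 m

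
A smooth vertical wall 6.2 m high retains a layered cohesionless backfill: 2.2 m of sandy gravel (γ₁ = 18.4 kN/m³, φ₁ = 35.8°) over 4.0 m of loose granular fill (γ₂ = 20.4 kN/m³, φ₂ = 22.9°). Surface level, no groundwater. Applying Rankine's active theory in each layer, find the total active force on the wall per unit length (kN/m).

K_a1 = tan²(45°−35.8°/2) = 0.2619; K_a2 = tan²(45°−22.9°/2) = 0.4398.
Layer 1: σ at base = K_a1 γ₁ h₁ = 10.60 kPa; P₁ = ½×10.60×2.2 = 11.66.
Layer 2: σ_v at top = γ₁h₁ = 40.48; σ_h top = K_a2×40.48 = 17.80; σ_h base = K_a2×(40.48+20.4×4.0) = 53.69.
P₂ = ½(17.80+53.69)×4.0 = 143.0. Total P_a = 11.66+143.0 = 154.6 kN/m.

155 kN/m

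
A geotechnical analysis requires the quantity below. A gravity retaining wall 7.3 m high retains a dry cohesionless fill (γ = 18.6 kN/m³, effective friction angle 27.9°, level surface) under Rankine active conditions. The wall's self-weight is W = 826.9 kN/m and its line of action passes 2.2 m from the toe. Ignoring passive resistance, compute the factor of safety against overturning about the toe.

4.16

K_a = tan²(45° − 27.9°/2) = 0.3625.
P_a = ½K_aγH² = 0.5×0.3625×18.6×7.3² = 179.6 kN/m, acting at H/3 = 2.433 m above the base.
Overturning moment M_o = P_a × H/3 = 179.6 × 2.433 = 437.1.
Resisting moment M_r = W × 2.2 = 826.9 × 2.2 = 1819.
FS_overturning = M_r/M_o = 1819/437.1 = 4.162.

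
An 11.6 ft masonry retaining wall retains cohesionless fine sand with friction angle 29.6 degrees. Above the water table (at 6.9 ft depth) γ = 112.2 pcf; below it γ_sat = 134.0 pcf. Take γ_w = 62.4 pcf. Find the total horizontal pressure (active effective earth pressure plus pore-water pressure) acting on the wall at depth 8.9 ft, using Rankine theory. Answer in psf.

436 psf

K_a = (1 − sin φ)/(1 + sin φ) = 0.3387.
γ' = 134.0 − 62.4 = 71.60 pcf.
Effective vertical stress at 8.9 ft: σ'_v = 112.2×6.9 + 71.60×2.00 = 917.4 psf.
σ'_h = K_a σ'_v = 0.3387 × 917.4 = 310.8 psf; u = γ_w × 2.00 = 124.8 psf.
Total σ_h = 310.8 + 124.8 = 435.6 psf.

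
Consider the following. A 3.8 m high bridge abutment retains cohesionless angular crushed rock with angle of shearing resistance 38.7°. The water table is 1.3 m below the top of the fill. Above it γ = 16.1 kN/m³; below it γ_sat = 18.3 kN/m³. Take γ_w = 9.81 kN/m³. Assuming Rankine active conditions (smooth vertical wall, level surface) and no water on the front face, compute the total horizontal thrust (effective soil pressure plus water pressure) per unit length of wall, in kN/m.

52.0 kN/m

K_a = tan²(45° − φ/2) = 0.2306.
γ' = 18.3 − 9.81 = 8.490 kN/m³. Depth below WT = 2.5 m.
σ'_h at WT = K_a γ d_w = 4.826 kPa; at base = 4.826 + K_a γ' × 2.5 = 9.720 kPa.
P₁ (0–1.3 m) = ½×4.826×1.3 = 3.137. P₂ (1.3–3.8 m) = ½(4.826+9.720)×2.5 = 18.18.
P_w = ½ γ_w h₂² = 0.5×9.81×2.5² = 30.66. Total = 3.137+18.18+30.66 = 51.98 kN/m.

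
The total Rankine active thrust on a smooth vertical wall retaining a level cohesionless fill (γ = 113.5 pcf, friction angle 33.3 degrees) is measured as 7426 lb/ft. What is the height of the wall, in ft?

21.2 ft

K_a = 0.2911. P_a = ½ K_a γ H² ⇒ H = √(2P_a/(K_a γ)).
H = √(2×7426/(0.2911×113.5)) = 21.20 ft.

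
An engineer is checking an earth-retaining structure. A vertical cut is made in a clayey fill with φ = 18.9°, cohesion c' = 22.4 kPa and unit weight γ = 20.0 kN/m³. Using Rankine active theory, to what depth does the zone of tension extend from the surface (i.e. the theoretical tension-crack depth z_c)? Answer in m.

3.13 m

K_a = tan²(45° − 18.9°/2) = 0.5107; √K_a = 0.7146.
The active pressure is zero where K_a γ z = 2c√K_a, so z_c = 2c/(γ√K_a) = 2×22.4/(20.0×0.7146) = 3.135 m.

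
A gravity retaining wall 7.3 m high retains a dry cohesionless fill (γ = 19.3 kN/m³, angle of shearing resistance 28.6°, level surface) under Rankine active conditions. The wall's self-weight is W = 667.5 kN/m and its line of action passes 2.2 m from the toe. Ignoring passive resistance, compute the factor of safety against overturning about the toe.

3.33

K_a = tan²(45° − 28.6°/2) = 0.3525.
P_a = ½K_aγH² = 0.5×0.3525×19.3×7.3² = 181.3 kN/m, acting at H/3 = 2.433 m above the base.
Overturning moment M_o = P_a × H/3 = 181.3 × 2.433 = 441.2.
Resisting moment M_r = W × 2.2 = 667.5 × 2.2 = 1469.
FS_overturning = M_r/M_o = 1469/441.2 = 3.329.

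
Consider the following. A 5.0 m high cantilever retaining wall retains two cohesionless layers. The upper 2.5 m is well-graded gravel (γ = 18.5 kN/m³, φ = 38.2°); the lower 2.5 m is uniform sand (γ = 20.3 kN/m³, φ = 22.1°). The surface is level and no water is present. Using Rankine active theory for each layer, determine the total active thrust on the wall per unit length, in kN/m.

K_a1 = tan²(45°−38.2°/2) = 0.2358; K_a2 = tan²(45°−22.1°/2) = 0.4533.
Layer 1: σ at base = K_a1 γ₁ h₁ = 10.90 kPa; P₁ = ½×10.90×2.5 = 13.63.
Layer 2: σ_v at top = γ₁h₁ = 46.25; σ_h top = K_a2×46.25 = 20.96; σ_h base = K_a2×(46.25+20.3×2.5) = 43.97.
P₂ = ½(20.96+43.97)×2.5 = 81.16. Total P_a = 13.63+81.16 = 94.79 kN/m.

94.8 kN/m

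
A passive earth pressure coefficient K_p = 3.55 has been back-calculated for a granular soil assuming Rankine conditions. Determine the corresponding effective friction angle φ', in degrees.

34.1°

K_p = (1+sin φ)/(1−sin φ) ⇒ sin φ = (K_p − 1)/(K_p + 1) = 0.5604.
φ = arcsin(0.5604) = 34.09°.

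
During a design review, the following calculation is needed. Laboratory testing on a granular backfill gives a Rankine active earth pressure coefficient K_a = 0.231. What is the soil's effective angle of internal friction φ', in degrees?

K_a = tan²(45° − φ/2) ⇒ 45° − φ/2 = arctan(√0.231) = 25.67°.
φ = 2(45° − 25.67°) = 38.66°.

38.7°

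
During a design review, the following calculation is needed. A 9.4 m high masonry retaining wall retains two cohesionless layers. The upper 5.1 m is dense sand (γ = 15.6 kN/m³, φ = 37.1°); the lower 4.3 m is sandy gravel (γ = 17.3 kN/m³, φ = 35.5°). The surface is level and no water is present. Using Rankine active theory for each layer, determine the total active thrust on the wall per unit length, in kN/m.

K_a1 = tan²(45°−37.1°/2) = 0.2475; K_a2 = tan²(45°−35.5°/2) = 0.2653.
Layer 1: σ at base = K_a1 γ₁ h₁ = 19.69 kPa; P₁ = ½×19.69×5.1 = 50.21.
Layer 2: σ_v at top = γ₁h₁ = 79.56; σ_h top = K_a2×79.56 = 21.10; σ_h base = K_a2×(79.56+17.3×4.3) = 40.84.
P₂ = ½(21.10+40.84)×4.3 = 133.2. Total P_a = 50.21+133.2 = 183.4 kN/m.

183 kN/m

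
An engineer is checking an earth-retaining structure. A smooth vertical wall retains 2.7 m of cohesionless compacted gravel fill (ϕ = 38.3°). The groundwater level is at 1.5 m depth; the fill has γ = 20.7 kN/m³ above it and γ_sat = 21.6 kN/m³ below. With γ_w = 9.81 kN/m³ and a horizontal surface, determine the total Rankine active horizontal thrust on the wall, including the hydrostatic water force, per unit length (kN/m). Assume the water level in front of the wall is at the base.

K_a = tan²(45° − φ/2) = 0.2347.
γ' = 21.6 − 9.81 = 11.79 kN/m³. Depth below WT = 1.2 m.
σ'_h at WT = K_a γ d_w = 7.289 kPa; at base = 7.289 + K_a γ' × 1.2 = 10.61 kPa.
P₁ (0–1.5 m) = ½×7.289×1.5 = 5.466. P₂ (1.5–2.7 m) = ½(7.289+10.61)×1.2 = 10.74.
P_w = ½ γ_w h₂² = 0.5×9.81×1.2² = 7.063. Total = 5.466+10.74+7.063 = 23.27 kN/m.

23.3 kN/m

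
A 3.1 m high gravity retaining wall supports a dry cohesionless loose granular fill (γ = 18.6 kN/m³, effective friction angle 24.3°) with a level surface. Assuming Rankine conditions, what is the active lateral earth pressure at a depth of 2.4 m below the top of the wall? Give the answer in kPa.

18.6 kPa

K_a = (1 − sin φ)/(1 + sin φ) = 0.4169.
σ_h = K_a γ z = 0.4169 × 18.6 × 2.4 = 18.61 kPa.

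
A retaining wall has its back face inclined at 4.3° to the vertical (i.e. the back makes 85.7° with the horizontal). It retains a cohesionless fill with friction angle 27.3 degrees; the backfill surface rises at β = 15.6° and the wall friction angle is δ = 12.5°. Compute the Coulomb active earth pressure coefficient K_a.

0.473

K_a = sin²(α+φ) / [sin²α · sin(α−δ) · (1 + √{sin(φ+δ)sin(φ−β) / (sin(α−δ)sin(α+β))})²].
With α = 85.7°, φ = 27.3°, δ = 12.5°, β = 15.6°: K_a = 0.4730.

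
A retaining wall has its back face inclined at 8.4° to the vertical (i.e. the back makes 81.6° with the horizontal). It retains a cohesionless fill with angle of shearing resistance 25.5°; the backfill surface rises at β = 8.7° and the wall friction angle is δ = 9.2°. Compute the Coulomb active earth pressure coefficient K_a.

0.489

K_a = sin²(α+φ) / [sin²α · sin(α−δ) · (1 + √{sin(φ+δ)sin(φ−β) / (sin(α−δ)sin(α+β))})²].
With α = 81.6°, φ = 25.5°, δ = 9.2°, β = 8.7°: K_a = 0.4888.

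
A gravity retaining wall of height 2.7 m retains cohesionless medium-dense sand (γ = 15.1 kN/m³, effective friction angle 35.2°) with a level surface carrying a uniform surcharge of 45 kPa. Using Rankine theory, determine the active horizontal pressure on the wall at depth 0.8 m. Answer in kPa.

15.3 kPa

K_a = (1 − sin φ)/(1 + sin φ) = 0.2687.
σ_v = γz + q = 15.1 × 0.8 + 45 = 57.08 kPa.
σ_h = K_a σ_v = 0.2687 × 57.08 = 15.34 kPa.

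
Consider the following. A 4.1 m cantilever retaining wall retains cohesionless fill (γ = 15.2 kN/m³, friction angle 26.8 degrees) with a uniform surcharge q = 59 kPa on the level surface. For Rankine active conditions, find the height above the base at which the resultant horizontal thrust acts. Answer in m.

1.81 m

K_a = 0.3785.
Triangular part P₁ = ½K_aγH² = 48.35 at H/3 = 1.367 m; rectangular part P₂ = K_a q H = 91.55 at H/2 = 2.050 m.
ȳ = (P₁·1.367 + P₂·2.050)/(P₁+P₂) = 1.814 m.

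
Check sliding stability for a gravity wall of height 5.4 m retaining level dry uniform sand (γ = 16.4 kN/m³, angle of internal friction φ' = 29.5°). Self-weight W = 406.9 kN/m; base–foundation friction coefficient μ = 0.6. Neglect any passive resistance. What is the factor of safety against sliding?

3.00

K_a = tan²(45° − 29.5°/2) = 0.3401.
P_a = ½K_aγH² = 0.5×0.3401×16.4×5.4² = 81.32 kN/m, acting at H/3 = 1.800 m above the base.
FS_sliding = μW / P_a = 0.6×406.9 / 81.32 = 3.002.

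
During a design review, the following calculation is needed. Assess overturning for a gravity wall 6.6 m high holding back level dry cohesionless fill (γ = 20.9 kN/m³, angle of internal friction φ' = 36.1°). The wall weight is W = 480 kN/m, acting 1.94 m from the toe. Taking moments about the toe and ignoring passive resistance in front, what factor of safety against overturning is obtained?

3.60

K_a = tan²(45° − 36.1°/2) = 0.2585.
P_a = ½K_aγH² = 0.5×0.2585×20.9×6.6² = 117.7 kN/m, acting at H/3 = 2.200 m above the base.
Overturning moment M_o = P_a × H/3 = 117.7 × 2.200 = 258.9.
Resisting moment M_r = W × 1.94 = 480 × 1.94 = 931.2.
FS_overturning = M_r/M_o = 931.2/258.9 = 3.597.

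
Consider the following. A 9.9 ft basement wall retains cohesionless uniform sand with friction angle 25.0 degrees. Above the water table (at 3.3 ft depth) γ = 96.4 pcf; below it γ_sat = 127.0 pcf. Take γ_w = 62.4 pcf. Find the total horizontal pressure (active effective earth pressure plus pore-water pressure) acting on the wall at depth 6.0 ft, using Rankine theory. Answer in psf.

K_a = (1 − sin φ)/(1 + sin φ) = 0.4059.
γ' = 127.0 − 62.4 = 64.60 pcf.
Effective vertical stress at 6.0 ft: σ'_v = 96.4×3.3 + 64.60×2.70 = 492.5 psf.
σ'_h = K_a σ'_v = 0.4059 × 492.5 = 199.9 psf; u = γ_w × 2.70 = 168.5 psf.
Total σ_h = 199.9 + 168.5 = 368.4 psf.

368 psf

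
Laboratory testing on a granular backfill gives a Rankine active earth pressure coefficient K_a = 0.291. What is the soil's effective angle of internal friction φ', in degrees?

K_a = tan²(45° − φ/2) ⇒ 45° − φ/2 = arctan(√0.291) = 28.34°.
φ = 2(45° − 28.34°) = 33.31°.

33.3°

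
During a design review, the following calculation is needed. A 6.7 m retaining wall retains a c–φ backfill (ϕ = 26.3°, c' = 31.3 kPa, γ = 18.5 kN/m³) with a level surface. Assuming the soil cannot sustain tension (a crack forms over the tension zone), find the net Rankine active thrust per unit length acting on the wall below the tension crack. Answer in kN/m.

K_a = 0.3859; √K_a = 0.6212.
Tension-crack depth z_c = 2c/(γ√K_a) = 2×31.3/(18.5×0.6212) = 5.447 m.
σ_a at base = K_a γ H − 2c√K_a = 0.3859×18.5×6.7 − 2×31.3×0.6212 = 8.947 kPa.
P_a = ½ × 8.947 × (H − z_c) = 0.5×8.947×1.253 = 5.606 kN/m.

5.61 kN/m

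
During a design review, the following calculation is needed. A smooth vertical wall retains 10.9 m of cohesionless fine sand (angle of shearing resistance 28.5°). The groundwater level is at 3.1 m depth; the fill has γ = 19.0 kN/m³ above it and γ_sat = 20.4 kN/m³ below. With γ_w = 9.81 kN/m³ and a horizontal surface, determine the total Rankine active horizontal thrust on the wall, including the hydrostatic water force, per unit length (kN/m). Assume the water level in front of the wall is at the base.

607 kN/m

K_a = tan²(45° − φ/2) = 0.3540.
γ' = 20.4 − 9.81 = 10.59 kN/m³. Depth below WT = 7.8 m.
σ'_h at WT = K_a γ d_w = 20.85 kPa; at base = 20.85 + K_a γ' × 7.8 = 50.08 kPa.
P₁ (0–3.1 m) = ½×20.85×3.1 = 32.31. P₂ (3.1–10.9 m) = ½(20.85+50.08)×7.8 = 276.6.
P_w = ½ γ_w h₂² = 0.5×9.81×7.8² = 298.4. Total = 32.31+276.6+298.4 = 607.4 kN/m.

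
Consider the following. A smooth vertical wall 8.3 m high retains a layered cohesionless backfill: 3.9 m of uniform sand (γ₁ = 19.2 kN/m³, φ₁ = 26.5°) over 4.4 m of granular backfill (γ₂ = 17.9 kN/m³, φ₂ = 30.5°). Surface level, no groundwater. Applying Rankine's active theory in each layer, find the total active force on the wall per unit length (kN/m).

K_a1 = tan²(45°−26.5°/2) = 0.3829; K_a2 = tan²(45°−30.5°/2) = 0.3267.
Layer 1: σ at base = K_a1 γ₁ h₁ = 28.67 kPa; P₁ = ½×28.67×3.9 = 55.91.
Layer 2: σ_v at top = γ₁h₁ = 74.88; σ_h top = K_a2×74.88 = 24.46; σ_h base = K_a2×(74.88+17.9×4.4) = 50.19.
P₂ = ½(24.46+50.19)×4.4 = 164.2. Total P_a = 55.91+164.2 = 220.1 kN/m.

220 kN/m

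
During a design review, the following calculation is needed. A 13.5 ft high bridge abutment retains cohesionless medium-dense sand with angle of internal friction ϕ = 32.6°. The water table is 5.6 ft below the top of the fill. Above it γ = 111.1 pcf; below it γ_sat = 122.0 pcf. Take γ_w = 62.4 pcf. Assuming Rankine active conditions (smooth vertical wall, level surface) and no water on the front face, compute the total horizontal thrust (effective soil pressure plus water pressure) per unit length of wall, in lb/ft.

4500 lb/ft

K_a = tan²(45° − φ/2) = 0.2997.
γ' = 122.0 − 62.4 = 59.60 pcf. Depth below WT = 7.9 ft.
σ'_h at WT = K_a γ d_w = 186.5 psf; at base = 186.5 + K_a γ' × 7.9 = 327.6 psf.
P₁ (0–5.6 ft) = ½×186.5×5.6 = 522.2. P₂ (5.6–13.5 ft) = ½(186.5+327.6)×7.9 = 2031.
P_w = ½ γ_w h₂² = 0.5×62.4×7.9² = 1947. Total = 522.2+2031+1947 = 4500 lb/ft.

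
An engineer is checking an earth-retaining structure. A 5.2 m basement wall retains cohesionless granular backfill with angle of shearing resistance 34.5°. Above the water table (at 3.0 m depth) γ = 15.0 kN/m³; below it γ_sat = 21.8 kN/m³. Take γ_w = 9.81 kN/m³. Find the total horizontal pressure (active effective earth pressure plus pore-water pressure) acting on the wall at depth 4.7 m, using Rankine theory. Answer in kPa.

34.8 kPa

K_a = (1 − sin φ)/(1 + sin φ) = 0.2768.
γ' = 21.8 − 9.81 = 11.99 kN/m³.
Effective vertical stress at 4.7 m: σ'_v = 15.0×3.0 + 11.99×1.70 = 65.38 kPa.
σ'_h = K_a σ'_v = 0.2768 × 65.38 = 18.10 kPa; u = γ_w × 1.70 = 16.68 kPa.
Total σ_h = 18.10 + 16.68 = 34.78 kPa.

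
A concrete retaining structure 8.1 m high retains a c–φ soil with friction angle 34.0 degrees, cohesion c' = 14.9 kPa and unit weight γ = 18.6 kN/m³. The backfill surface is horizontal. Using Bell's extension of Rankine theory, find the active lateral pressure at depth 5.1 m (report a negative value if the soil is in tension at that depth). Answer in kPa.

11.0 kPa

K_a = (1 − sin φ)/(1 + sin φ) = 0.2827.
σ_a = K_a γ z − 2c√K_a = 0.2827×18.6×5.1 − 2×14.9×0.5317 = 10.97 kPa.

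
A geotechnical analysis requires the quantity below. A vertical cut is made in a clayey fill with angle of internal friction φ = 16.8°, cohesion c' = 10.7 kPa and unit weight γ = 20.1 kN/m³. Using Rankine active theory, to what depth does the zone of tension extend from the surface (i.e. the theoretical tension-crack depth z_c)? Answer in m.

K_a = tan²(45° − 16.8°/2) = 0.5516; √K_a = 0.7427.
The active pressure is zero where K_a γ z = 2c√K_a, so z_c = 2c/(γ√K_a) = 2×10.7/(20.1×0.7427) = 1.434 m.

1.43 m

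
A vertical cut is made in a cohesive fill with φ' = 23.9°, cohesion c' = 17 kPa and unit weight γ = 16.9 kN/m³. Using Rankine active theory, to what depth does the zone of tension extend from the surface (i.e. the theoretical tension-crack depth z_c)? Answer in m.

3.09 m

K_a = tan²(45° − 23.9°/2) = 0.4233; √K_a = 0.6506.
The active pressure is zero where K_a γ z = 2c√K_a, so z_c = 2c/(γ√K_a) = 2×17/(16.9×0.6506) = 3.092 m.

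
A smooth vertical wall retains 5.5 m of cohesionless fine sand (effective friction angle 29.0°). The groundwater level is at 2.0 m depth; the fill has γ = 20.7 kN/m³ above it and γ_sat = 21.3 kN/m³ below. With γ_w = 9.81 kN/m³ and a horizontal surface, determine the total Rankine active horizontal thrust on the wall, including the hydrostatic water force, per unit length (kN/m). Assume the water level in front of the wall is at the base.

K_a = tan²(45° − φ/2) = 0.3470.
γ' = 21.3 − 9.81 = 11.49 kN/m³. Depth below WT = 3.5 m.
σ'_h at WT = K_a γ d_w = 14.36 kPa; at base = 14.36 + K_a γ' × 3.5 = 28.32 kPa.
P₁ (0–2.0 m) = ½×14.36×2.0 = 14.36. P₂ (2.0–5.5 m) = ½(14.36+28.32)×3.5 = 74.70.
P_w = ½ γ_w h₂² = 0.5×9.81×3.5² = 60.09. Total = 14.36+74.70+60.09 = 149.1 kN/m.

149 kN/m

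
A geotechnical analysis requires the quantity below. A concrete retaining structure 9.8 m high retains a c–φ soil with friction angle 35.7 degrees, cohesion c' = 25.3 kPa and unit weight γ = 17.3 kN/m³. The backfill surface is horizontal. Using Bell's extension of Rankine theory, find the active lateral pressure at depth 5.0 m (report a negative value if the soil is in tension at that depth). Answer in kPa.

-3.20 kPa

K_a = (1 − sin φ)/(1 + sin φ) = 0.2630.
σ_a = K_a γ z − 2c√K_a = 0.2630×17.3×5.0 − 2×25.3×0.5128 = -3.200 kPa.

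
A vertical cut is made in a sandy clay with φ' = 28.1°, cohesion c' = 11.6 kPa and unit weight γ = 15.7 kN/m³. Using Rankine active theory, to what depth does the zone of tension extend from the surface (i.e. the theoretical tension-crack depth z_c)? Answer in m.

2.46 m

K_a = tan²(45° − 28.1°/2) = 0.3596; √K_a = 0.5997.
The active pressure is zero where K_a γ z = 2c√K_a, so z_c = 2c/(γ√K_a) = 2×11.6/(15.7×0.5997) = 2.464 m.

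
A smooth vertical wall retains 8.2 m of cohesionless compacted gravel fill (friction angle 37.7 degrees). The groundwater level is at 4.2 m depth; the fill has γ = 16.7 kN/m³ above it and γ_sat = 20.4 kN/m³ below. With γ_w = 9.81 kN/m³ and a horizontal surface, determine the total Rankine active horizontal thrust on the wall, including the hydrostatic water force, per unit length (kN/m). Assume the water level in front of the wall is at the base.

K_a = tan²(45° − φ/2) = 0.2411.
γ' = 20.4 − 9.81 = 10.59 kN/m³. Depth below WT = 4.0 m.
σ'_h at WT = K_a γ d_w = 16.91 kPa; at base = 16.91 + K_a γ' × 4.0 = 27.12 kPa.
P₁ (0–4.2 m) = ½×16.91×4.2 = 35.51. P₂ (4.2–8.2 m) = ½(16.91+27.12)×4.0 = 88.05.
P_w = ½ γ_w h₂² = 0.5×9.81×4.0² = 78.48. Total = 35.51+88.05+78.48 = 202.0 kN/m.

202 kN/m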